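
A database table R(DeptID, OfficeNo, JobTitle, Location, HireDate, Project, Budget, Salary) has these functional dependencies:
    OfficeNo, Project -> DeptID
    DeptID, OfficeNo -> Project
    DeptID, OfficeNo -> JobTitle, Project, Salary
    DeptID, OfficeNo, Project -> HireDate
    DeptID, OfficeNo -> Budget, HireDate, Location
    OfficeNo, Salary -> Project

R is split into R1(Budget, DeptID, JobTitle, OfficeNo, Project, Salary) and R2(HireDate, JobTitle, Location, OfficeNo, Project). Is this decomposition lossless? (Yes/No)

R1 ∩ R2 = {JobTitle, OfficeNo, Project}; its closure under F is {Budget, DeptID, HireDate, JobTitle, Location, OfficeNo, Project, Salary}.
This includes all of R1, so the common attributes are a superkey of R1 — the join is lossless.

Yes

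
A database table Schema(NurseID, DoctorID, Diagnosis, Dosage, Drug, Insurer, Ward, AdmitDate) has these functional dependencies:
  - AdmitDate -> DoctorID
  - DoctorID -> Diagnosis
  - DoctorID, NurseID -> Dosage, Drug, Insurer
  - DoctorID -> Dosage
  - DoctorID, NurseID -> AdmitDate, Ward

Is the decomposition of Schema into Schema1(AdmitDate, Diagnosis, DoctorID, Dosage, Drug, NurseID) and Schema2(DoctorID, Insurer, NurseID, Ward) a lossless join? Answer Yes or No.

Common attributes: {DoctorID, NurseID}; their closure is {AdmitDate, Diagnosis, DoctorID, Dosage, Drug, Insurer, NurseID, Ward}.
This includes all of Schema1, so the common attributes are a superkey of Schema1 — the join is lossless.

Yes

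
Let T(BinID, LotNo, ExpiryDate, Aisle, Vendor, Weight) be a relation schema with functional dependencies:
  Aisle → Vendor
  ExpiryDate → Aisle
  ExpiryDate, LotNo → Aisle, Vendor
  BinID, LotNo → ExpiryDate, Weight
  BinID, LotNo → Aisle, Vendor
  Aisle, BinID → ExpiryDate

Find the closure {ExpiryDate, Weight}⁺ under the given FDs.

Start with {ExpiryDate, Weight}.
ExpiryDate → Aisle applies; add {Aisle} → now {Aisle, ExpiryDate, Weight}.
Aisle → Vendor applies; add {Vendor} → now {Aisle, ExpiryDate, Vendor, Weight}.
No further FD applies.

{Aisle, ExpiryDate, Vendor, Weight}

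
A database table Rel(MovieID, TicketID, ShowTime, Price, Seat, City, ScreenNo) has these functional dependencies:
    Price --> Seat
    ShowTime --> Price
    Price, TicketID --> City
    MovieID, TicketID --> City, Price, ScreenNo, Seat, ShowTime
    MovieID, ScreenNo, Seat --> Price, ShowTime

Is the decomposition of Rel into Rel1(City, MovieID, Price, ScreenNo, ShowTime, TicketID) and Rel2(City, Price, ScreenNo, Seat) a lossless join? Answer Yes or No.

Common attributes: {City, Price, ScreenNo}; their closure is {City, Price, ScreenNo, Seat}.
Rel2 is contained in that closure, so Rel1 ∩ Rel2 --> Rel2 holds and the join is lossless.

Yes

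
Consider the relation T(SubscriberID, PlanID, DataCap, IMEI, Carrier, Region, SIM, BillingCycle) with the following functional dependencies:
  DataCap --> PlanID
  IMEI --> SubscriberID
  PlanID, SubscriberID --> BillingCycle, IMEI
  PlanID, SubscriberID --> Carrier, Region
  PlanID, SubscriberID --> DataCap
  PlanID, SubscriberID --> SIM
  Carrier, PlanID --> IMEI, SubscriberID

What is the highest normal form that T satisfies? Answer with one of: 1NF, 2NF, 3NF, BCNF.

Candidate keys: {Carrier, DataCap}, {Carrier, PlanID}, {DataCap, IMEI}, {DataCap, SubscriberID}, {IMEI, PlanID}, {PlanID, SubscriberID}. Prime attributes: {Carrier, DataCap, IMEI, PlanID, SubscriberID}.
DataCap --> PlanID breaks BCNF: {DataCap}⁺ = {DataCap, PlanID}, so {DataCap} is not a superkey.
Since {PlanID} ⊆ prime attributes and every other non-superkey FD also has a prime right side, the schema is in 3NF.

3NF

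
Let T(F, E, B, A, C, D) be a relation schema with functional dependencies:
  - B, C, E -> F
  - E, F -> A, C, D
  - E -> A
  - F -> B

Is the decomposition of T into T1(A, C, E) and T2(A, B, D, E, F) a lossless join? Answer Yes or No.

Common attributes: {A, E}; their closure is {A, E}.
The closure covers neither T1 nor T2 entirely; the join is not lossless.

No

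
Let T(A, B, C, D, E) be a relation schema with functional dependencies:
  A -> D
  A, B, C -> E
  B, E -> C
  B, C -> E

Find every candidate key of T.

{A, B, C}, {A, B, E}

Attributes never on any right-hand side: {A, B} — every candidate key must contain all of them.
Closure of {A, B, C} is {A, B, C, D, E}, the whole schema; {A, B, C} is a candidate key.
Closure of {A, B, E} is {A, B, C, D, E}, the whole schema; {A, B, E} is a candidate key.
These are minimal and exhaustive — every other superkey contains one of them.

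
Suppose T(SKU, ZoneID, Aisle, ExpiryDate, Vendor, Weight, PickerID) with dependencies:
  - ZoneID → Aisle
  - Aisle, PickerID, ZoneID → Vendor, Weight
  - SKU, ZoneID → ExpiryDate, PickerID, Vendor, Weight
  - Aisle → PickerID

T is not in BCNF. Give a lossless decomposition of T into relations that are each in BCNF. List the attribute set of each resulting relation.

{Aisle, PickerID}; {Aisle, Vendor, Weight, ZoneID}; {ExpiryDate, SKU, ZoneID}

Candidate key of the original relation: {SKU, ZoneID}.
In {Aisle, ExpiryDate, PickerID, SKU, Vendor, Weight, ZoneID}, {ZoneID} is not a superkey ({ZoneID}⁺ restricted to this set is {Aisle, PickerID, Vendor, Weight, ZoneID}), so split on ZoneID → Aisle, PickerID, Vendor, Weight into {Aisle, PickerID, Vendor, Weight, ZoneID} and {ExpiryDate, SKU, ZoneID}.
In {Aisle, PickerID, Vendor, Weight, ZoneID}, {Aisle} is not a superkey ({Aisle}⁺ restricted to this set is {Aisle, PickerID}), so split on Aisle → PickerID into {Aisle, PickerID} and {Aisle, Vendor, Weight, ZoneID}.
{Aisle, PickerID} has no BCNF violation.
{Aisle, Vendor, Weight, ZoneID} has no BCNF violation.
{ExpiryDate, SKU, ZoneID} has no BCNF violation.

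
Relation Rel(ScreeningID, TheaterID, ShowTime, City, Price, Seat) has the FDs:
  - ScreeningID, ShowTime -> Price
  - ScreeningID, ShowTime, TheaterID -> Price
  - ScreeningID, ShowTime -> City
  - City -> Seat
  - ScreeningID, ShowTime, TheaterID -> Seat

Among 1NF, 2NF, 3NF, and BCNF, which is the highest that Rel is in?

1NF

Candidate key: {ScreeningID, ShowTime, TheaterID}. Prime attributes: {ScreeningID, ShowTime, TheaterID}.
For ScreeningID, ShowTime -> Price we have {ScreeningID, ShowTime}⁺ = {City, Price, ScreeningID, Seat, ShowTime}; {ScreeningID, ShowTime} is not a superkey, so BCNF fails.
Because {Price} is non-prime and the left side of ScreeningID, ShowTime -> Price is not a superkey, the relation is not in 3NF.
The proper key subset {ScreeningID, ShowTime} of {ScreeningID, ShowTime, TheaterID} determines non-prime {City, Price, Seat}, so the relation is not even in 2NF.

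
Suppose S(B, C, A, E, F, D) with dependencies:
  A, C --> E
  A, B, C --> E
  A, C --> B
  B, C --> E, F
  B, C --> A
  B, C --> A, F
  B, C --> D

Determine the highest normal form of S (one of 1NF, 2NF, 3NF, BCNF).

BCNF

Candidate keys: {A, C}, {B, C}. Prime attributes: {A, B, C}.
Each dependency's left side is a superkey — BCNF holds.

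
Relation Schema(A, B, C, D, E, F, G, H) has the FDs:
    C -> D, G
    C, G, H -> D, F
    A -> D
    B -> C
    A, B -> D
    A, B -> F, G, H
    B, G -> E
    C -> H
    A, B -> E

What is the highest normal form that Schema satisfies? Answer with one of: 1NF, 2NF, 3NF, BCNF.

Candidate key: {A, B}. Prime attributes: {A, B}.
For C -> D, G we have {C}⁺ = {C, D, F, G, H}; {C} is not a superkey, so BCNF fails.
C -> D, G determines the non-prime attributes {D, G} from a non-superkey — 3NF is violated.
The proper key subset {A} of {A, B} determines non-prime {D}, so the relation is not even in 2NF.

1NF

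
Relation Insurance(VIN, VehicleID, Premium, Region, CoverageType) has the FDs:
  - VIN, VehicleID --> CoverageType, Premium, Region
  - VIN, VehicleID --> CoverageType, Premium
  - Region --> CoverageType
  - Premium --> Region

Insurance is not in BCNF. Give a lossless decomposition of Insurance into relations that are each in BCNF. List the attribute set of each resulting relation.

Candidate key of the original relation: {VIN, VehicleID}.
{CoverageType, Premium, Region, VIN, VehicleID}: {Region} determines {CoverageType, Region} here but is not a superkey — split on Region --> CoverageType, giving {CoverageType, Region} and {Premium, Region, VIN, VehicleID}.
{CoverageType, Region} is in BCNF.
{Premium, Region, VIN, VehicleID}: {Premium} determines {Premium, Region} here but is not a superkey — split on Premium --> Region, giving {Premium, Region} and {Premium, VIN, VehicleID}.
{Premium, Region} is in BCNF.
{Premium, VIN, VehicleID} is in BCNF.

{CoverageType, Region}; {Premium, Region}; {Premium, VIN, VehicleID}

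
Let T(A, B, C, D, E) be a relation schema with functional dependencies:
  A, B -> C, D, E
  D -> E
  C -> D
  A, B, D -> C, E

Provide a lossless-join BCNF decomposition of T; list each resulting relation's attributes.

{A, B, C}; {C, D}; {D, E}

Candidate key of the original relation: {A, B}.
{A, B, C, D, E}: {D} determines {D, E} here but is not a superkey — split on D -> E, giving {D, E} and {A, B, C, D}.
{D, E}: every determinant is a superkey — BCNF.
{A, B, C, D}: {C} determines {C, D} here but is not a superkey — split on C -> D, giving {C, D} and {A, B, C}.
{C, D}: every determinant is a superkey — BCNF.
{A, B, C}: every determinant is a superkey — BCNF.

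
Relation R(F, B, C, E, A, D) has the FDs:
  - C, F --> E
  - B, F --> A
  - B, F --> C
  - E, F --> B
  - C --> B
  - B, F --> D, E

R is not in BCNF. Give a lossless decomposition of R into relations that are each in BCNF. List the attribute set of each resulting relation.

{A, C, D, E, F}; {B, C}

Candidate keys of the original relation: {B, F}, {C, F}, {E, F}.
In {A, B, C, D, E, F}, {C} is not a superkey ({C}⁺ restricted to this set is {B, C}), so split on C --> B into {B, C} and {A, C, D, E, F}.
{B, C} is in BCNF.
{A, C, D, E, F} is in BCNF.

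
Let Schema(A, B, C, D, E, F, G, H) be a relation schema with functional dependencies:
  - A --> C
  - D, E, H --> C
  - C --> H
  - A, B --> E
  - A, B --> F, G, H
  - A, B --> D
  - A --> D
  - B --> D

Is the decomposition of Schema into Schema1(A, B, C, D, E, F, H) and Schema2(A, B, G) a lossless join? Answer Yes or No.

Common attributes: {A, B}; their closure is {A, B, C, D, E, F, G, H}.
Since Schema1 ⊆ {A, B, C, D, E, F, G, H}, the intersection is a superkey of Schema1; the decomposition is lossless.

Yes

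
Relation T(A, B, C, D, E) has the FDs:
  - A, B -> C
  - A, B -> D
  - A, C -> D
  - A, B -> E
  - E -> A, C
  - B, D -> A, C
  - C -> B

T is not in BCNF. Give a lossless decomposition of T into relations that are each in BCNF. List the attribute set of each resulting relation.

Candidate keys of the original relation: {A, B}, {A, C}, {B, D}, {C, D}, {E}.
Within {A, B, C, D, E}: {C}⁺ ∩ {A, B, C, D, E} = {B, C}, not the whole set, so C -> B violates BCNF; decompose into {B, C} and {A, C, D, E}.
{B, C} has no BCNF violation.
{A, C, D, E} has no BCNF violation.

{A, C, D, E}; {B, C}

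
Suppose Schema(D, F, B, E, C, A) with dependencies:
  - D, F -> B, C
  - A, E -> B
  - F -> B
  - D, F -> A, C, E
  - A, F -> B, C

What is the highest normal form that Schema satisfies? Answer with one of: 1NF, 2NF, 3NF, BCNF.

1NF

Candidate key: {D, F}. Prime attributes: {D, F}.
A, E -> B: {A, E}⁺ = {A, B, E}, which is not all of the attributes, so the left side is not a superkey — BCNF is violated.
A, E -> B determines the non-prime attribute {B} from a non-superkey — 3NF is violated.
{F} is a proper subset of the key {D, F}, and {F}⁺ contains the non-prime attribute {B} — a partial dependency, so 2NF is violated.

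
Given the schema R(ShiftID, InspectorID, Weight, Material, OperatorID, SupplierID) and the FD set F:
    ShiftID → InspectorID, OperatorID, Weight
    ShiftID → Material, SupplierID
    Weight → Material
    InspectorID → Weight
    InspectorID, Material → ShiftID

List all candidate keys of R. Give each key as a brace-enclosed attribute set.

{InspectorID} is a candidate key since {InspectorID}⁺ = {InspectorID, Material, OperatorID, ShiftID, SupplierID, Weight} covers every attribute.
{ShiftID} is a candidate key since {ShiftID}⁺ = {InspectorID, Material, OperatorID, ShiftID, SupplierID, Weight} covers every attribute.
These are minimal and exhaustive — every other superkey contains one of them.

{InspectorID}, {ShiftID}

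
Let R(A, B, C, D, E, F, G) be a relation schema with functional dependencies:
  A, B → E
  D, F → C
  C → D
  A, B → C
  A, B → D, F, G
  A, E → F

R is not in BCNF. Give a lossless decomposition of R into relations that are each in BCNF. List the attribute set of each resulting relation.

Candidate key of the original relation: {A, B}.
Within {A, B, C, D, E, F, G}: {D, F}⁺ ∩ {A, B, C, D, E, F, G} = {C, D, F}, not the whole set, so D, F → C violates BCNF; decompose into {C, D, F} and {A, B, D, E, F, G}.
Within {C, D, F}: {C}⁺ ∩ {C, D, F} = {C, D}, not the whole set, so C → D violates BCNF; decompose into {C, D} and {C, F}.
{C, D} has no BCNF violation.
{C, F} has no BCNF violation.
Within {A, B, D, E, F, G}: {A, E}⁺ ∩ {A, B, D, E, F, G} = {A, E, F}, not the whole set, so A, E → F violates BCNF; decompose into {A, E, F} and {A, B, D, E, G}.
{A, E, F} has no BCNF violation.
{A, B, D, E, G} has no BCNF violation.

{A, B, D, E, G}; {A, E, F}; {C, D}; {C, F}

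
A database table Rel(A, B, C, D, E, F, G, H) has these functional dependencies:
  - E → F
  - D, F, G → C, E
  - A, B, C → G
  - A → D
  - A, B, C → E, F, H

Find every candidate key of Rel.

{A, B, C}, {A, B, E, G}, {A, B, F, G}

{A, B} never appear on the right of any FD, so every key must include all of them.
Closure of {A, B, C} is {A, B, C, D, E, F, G, H}, the whole schema; {A, B, C} is a candidate key.
Closure of {A, B, E, G} is {A, B, C, D, E, F, G, H}, the whole schema; {A, B, E, G} is a candidate key.
Closure of {A, B, F, G} is {A, B, C, D, E, F, G, H}, the whole schema; {A, B, F, G} is a candidate key.
These are minimal and exhaustive — every other superkey contains one of them.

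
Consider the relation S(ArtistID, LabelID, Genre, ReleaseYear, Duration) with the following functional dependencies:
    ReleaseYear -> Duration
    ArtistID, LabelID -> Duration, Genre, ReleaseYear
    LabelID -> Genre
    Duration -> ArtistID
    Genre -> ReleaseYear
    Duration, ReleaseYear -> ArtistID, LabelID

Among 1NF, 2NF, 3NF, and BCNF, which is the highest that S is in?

2NF

Candidate keys: {Genre}, {LabelID}, {ReleaseYear}. Prime attributes: {Genre, LabelID, ReleaseYear}.
Duration -> ArtistID: {Duration}⁺ = {ArtistID, Duration}, which is not all of the attributes, so the left side is not a superkey — BCNF is violated.
Because {ArtistID} is non-prime and the left side of Duration -> ArtistID is not a superkey, the relation is not in 3NF.
With only single-attribute keys there can be no partial dependency, so 2NF holds.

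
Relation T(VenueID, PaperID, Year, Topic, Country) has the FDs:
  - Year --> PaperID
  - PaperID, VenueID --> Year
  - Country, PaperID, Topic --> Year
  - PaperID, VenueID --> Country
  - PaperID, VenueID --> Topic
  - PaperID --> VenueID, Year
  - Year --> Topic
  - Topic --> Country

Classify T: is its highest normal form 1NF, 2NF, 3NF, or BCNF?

Candidate keys: {PaperID}, {Year}. Prime attributes: {PaperID, Year}.
Topic --> Country: {Topic}⁺ = {Country, Topic}, which is not all of the attributes, so the left side is not a superkey — BCNF is violated.
Topic --> Country has non-prime {Country} on the right and a non-superkey on the left, so 3NF fails.
All keys have size 1, which rules out partial dependencies — 2NF is satisfied.

2NF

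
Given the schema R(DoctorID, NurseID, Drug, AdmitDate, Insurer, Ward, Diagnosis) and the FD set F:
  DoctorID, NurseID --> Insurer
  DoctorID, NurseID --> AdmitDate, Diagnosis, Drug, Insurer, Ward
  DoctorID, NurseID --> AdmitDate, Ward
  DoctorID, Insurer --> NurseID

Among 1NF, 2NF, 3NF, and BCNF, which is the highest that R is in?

BCNF

Candidate keys: {DoctorID, Insurer}, {DoctorID, NurseID}. Prime attributes: {DoctorID, Insurer, NurseID}.
Every FD has a superkey on the left, so the relation is in BCNF.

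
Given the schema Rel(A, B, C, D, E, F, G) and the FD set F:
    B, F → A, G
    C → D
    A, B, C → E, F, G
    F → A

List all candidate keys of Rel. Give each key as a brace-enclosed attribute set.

No FD produces {B, C}, so they must be in every candidate key.
{A, B, C}⁺ = {A, B, C, D, E, F, G}, which is every attribute, so {A, B, C} is a candidate key.
{B, C, F}⁺ = {A, B, C, D, E, F, G}, which is every attribute, so {B, C, F} is a candidate key.
No proper subset of any of these is a key, and no other minimal superkey exists.

{A, B, C}, {B, C, F}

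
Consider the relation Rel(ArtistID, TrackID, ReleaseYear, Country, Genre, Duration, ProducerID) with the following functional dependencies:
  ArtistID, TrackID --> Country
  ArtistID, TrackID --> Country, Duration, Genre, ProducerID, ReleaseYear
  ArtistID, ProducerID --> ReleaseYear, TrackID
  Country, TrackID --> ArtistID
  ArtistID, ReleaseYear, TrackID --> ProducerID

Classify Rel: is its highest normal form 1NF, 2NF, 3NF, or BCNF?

Candidate keys: {ArtistID, ProducerID}, {ArtistID, TrackID}, {Country, TrackID}. Prime attributes: {ArtistID, Country, ProducerID, TrackID}.
The left-hand side of every FD is a superkey, so BCNF is satisfied.

BCNF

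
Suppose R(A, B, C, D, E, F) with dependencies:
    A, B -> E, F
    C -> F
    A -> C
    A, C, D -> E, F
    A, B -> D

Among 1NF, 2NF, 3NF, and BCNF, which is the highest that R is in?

1NF

Candidate key: {A, B}. Prime attributes: {A, B}.
For C -> F we have {C}⁺ = {C, F}; {C} is not a superkey, so BCNF fails.
C -> F has non-prime {F} on the right and a non-superkey on the left, so 3NF fails.
The proper key subset {A} of {A, B} determines non-prime {C, F}, so the relation is not even in 2NF.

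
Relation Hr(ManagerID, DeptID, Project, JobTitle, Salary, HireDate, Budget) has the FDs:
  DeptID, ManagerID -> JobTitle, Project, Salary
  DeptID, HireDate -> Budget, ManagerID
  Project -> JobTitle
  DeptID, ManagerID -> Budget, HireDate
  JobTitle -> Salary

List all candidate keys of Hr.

{DeptID, HireDate}, {DeptID, ManagerID}

{DeptID} never appears on the right of any FD, so every key must include it.
{DeptID, HireDate}⁺ = {Budget, DeptID, HireDate, JobTitle, ManagerID, Project, Salary} — all of the relation — so {DeptID, HireDate} is a candidate key.
{DeptID, ManagerID}⁺ = {Budget, DeptID, HireDate, JobTitle, ManagerID, Project, Salary} — all of the relation — so {DeptID, ManagerID} is a candidate key.
No proper subset of any of these is a key, and no other minimal superkey exists.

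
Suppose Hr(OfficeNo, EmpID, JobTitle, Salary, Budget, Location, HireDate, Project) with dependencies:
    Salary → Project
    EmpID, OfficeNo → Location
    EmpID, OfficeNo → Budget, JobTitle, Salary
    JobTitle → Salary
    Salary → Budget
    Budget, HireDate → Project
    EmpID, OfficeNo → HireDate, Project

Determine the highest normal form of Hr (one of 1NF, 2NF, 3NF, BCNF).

Candidate key: {EmpID, OfficeNo}. Prime attributes: {EmpID, OfficeNo}.
Salary → Project: {Salary}⁺ = {Budget, Project, Salary}, which is not all of the attributes, so the left side is not a superkey — BCNF is violated.
Salary → Project determines the non-prime attribute {Project} from a non-superkey — 3NF is violated.
Checking every proper subset of each key, none determines a non-prime attribute — 2NF is satisfied.

2NF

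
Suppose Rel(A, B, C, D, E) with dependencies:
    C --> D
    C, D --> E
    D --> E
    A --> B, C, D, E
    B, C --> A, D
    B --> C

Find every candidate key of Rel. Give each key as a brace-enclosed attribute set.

{A}, {B}

{A}⁺ = {A, B, C, D, E} — all of the relation — so {A} is a candidate key.
{B}⁺ = {A, B, C, D, E} — all of the relation — so {B} is a candidate key.
These are minimal and exhaustive — every other superkey contains one of them.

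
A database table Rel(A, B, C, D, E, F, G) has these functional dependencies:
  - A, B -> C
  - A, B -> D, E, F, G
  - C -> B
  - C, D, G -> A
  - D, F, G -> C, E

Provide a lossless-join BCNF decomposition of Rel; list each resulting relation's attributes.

Candidate keys of the original relation: {A, B}, {A, C}, {C, D, G}, {D, F, G}.
Within {A, B, C, D, E, F, G}: {C}⁺ ∩ {A, B, C, D, E, F, G} = {B, C}, not the whole set, so C -> B violates BCNF; decompose into {B, C} and {A, C, D, E, F, G}.
{B, C}: every determinant is a superkey — BCNF.
{A, C, D, E, F, G}: every determinant is a superkey — BCNF.

{A, C, D, E, F, G}; {B, C}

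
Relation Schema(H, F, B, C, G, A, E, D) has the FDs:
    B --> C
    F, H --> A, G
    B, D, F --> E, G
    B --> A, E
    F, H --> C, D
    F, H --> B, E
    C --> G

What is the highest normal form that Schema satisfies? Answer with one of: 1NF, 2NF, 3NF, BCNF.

Candidate key: {F, H}. Prime attributes: {F, H}.
For B --> C we have {B}⁺ = {A, B, C, E, G}; {B} is not a superkey, so BCNF fails.
B --> C has non-prime {C} on the right and a non-superkey on the left, so 3NF fails.
Checking every proper subset of each key, none determines a non-prime attribute — 2NF is satisfied.

2NF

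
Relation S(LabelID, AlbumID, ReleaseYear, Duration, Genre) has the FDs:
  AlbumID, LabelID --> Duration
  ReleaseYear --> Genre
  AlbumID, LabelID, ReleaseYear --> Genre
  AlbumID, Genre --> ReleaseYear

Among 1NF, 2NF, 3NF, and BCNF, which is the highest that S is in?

1NF

Candidate keys: {AlbumID, Genre, LabelID}, {AlbumID, LabelID, ReleaseYear}. Prime attributes: {AlbumID, Genre, LabelID, ReleaseYear}.
For AlbumID, LabelID --> Duration we have {AlbumID, LabelID}⁺ = {AlbumID, Duration, LabelID}; {AlbumID, LabelID} is not a superkey, so BCNF fails.
AlbumID, LabelID --> Duration has non-prime {Duration} on the right and a non-superkey on the left, so 3NF fails.
Since {AlbumID, LabelID} ⊂ {AlbumID, Genre, LabelID} and {AlbumID, LabelID}⁺ ⊇ {Duration} with {Duration} non-prime, there is a partial dependency; 2NF fails.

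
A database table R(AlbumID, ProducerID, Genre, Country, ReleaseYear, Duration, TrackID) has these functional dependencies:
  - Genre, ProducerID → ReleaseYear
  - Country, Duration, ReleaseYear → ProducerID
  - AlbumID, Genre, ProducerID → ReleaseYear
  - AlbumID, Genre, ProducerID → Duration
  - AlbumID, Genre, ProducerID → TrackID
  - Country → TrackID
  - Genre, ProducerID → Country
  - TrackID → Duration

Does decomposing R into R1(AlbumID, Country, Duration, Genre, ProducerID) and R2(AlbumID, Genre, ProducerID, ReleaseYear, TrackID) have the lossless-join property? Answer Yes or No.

The shared attributes are {AlbumID, Genre, ProducerID} and {AlbumID, Genre, ProducerID}⁺ = {AlbumID, Country, Duration, Genre, ProducerID, ReleaseYear, TrackID}.
R1 is contained in that closure, so R1 ∩ R2 → R1 holds and the join is lossless.

Yes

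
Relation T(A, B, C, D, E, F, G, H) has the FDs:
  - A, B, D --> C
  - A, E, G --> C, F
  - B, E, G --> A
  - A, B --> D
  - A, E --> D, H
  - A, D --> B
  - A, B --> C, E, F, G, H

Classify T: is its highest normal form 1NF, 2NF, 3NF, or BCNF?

BCNF

Candidate keys: {A, B}, {A, D}, {A, E}, {B, E, G}. Prime attributes: {A, B, D, E, G}.
The left-hand side of every FD is a superkey, so BCNF is satisfied.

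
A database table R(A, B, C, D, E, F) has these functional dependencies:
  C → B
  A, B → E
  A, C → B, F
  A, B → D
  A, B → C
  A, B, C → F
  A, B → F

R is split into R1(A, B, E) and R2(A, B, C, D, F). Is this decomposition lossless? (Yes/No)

Yes

Common attributes: {A, B}; their closure is {A, B, C, D, E, F}.
Since R1 ⊆ {A, B, C, D, E, F}, the intersection is a superkey of R1; the decomposition is lossless.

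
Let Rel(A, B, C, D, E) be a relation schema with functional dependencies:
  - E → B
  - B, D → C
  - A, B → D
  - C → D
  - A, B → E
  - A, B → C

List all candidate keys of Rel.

{A} never appears on the right of any FD, so every key must include it.
Closure of {A, B} is {A, B, C, D, E}, the whole schema; {A, B} is a candidate key.
Closure of {A, E} is {A, B, C, D, E}, the whole schema; {A, E} is a candidate key.
These are minimal and exhaustive — every other superkey contains one of them.

{A, B}, {A, E}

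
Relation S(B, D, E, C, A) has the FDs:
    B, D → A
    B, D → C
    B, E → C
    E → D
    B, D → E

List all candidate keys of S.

{B, D}, {B, E}

No FD produces {B}, so it must be in every candidate key.
Closure of {B, D} is {A, B, C, D, E}, the whole schema; {B, D} is a candidate key.
Closure of {B, E} is {A, B, C, D, E}, the whole schema; {B, E} is a candidate key.
No proper subset of any of these is a key, and no other minimal superkey exists.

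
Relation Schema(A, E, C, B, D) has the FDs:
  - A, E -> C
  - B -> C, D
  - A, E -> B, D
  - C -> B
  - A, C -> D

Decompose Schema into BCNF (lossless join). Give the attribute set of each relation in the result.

Candidate key of the original relation: {A, E}.
In {A, B, C, D, E}, {B} is not a superkey ({B}⁺ restricted to this set is {B, C, D}), so split on B -> C, D into {B, C, D} and {A, B, E}.
{B, C, D} is in BCNF.
{A, B, E} is in BCNF.

{A, B, E}; {B, C, D}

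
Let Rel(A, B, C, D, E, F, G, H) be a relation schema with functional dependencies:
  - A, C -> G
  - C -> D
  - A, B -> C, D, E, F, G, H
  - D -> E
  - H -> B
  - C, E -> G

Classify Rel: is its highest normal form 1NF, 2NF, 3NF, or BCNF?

2NF

Candidate keys: {A, B}, {A, H}. Prime attributes: {A, B, H}.
A, C -> G: {A, C}⁺ = {A, C, D, E, G}, which is not all of the attributes, so the left side is not a superkey — BCNF is violated.
A, C -> G determines the non-prime attribute {G} from a non-superkey — 3NF is violated.
Checking every proper subset of each key, none determines a non-prime attribute — 2NF is satisfied.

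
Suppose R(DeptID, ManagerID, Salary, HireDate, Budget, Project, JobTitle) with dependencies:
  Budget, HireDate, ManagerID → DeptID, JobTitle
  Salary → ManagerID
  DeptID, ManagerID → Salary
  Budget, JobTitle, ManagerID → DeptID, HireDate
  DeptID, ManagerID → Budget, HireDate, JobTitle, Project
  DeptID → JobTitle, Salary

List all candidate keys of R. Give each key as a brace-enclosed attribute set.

{Budget, HireDate, ManagerID}, {Budget, HireDate, Salary}, {Budget, JobTitle, ManagerID}, {Budget, JobTitle, Salary}, {DeptID}

{DeptID}⁺ = {Budget, DeptID, HireDate, JobTitle, ManagerID, Project, Salary}, which is every attribute, so {DeptID} is a candidate key.
{Budget, HireDate, ManagerID}⁺ = {Budget, DeptID, HireDate, JobTitle, ManagerID, Project, Salary}, which is every attribute, so {Budget, HireDate, ManagerID} is a candidate key.
{Budget, HireDate, Salary}⁺ = {Budget, DeptID, HireDate, JobTitle, ManagerID, Project, Salary}, which is every attribute, so {Budget, HireDate, Salary} is a candidate key.
{Budget, JobTitle, ManagerID}⁺ = {Budget, DeptID, HireDate, JobTitle, ManagerID, Project, Salary}, which is every attribute, so {Budget, JobTitle, ManagerID} is a candidate key.
{Budget, JobTitle, Salary}⁺ = {Budget, DeptID, HireDate, JobTitle, ManagerID, Project, Salary}, which is every attribute, so {Budget, JobTitle, Salary} is a candidate key.
Any other superkey properly contains one of these, so there are no further candidate keys.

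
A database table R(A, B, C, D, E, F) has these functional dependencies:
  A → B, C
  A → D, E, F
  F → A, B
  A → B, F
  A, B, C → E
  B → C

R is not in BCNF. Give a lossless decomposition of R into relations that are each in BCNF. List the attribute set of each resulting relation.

Candidate keys of the original relation: {A}, {F}.
In {A, B, C, D, E, F}, {B} is not a superkey ({B}⁺ restricted to this set is {B, C}), so split on B → C into {B, C} and {A, B, D, E, F}.
{B, C} is in BCNF.
{A, B, D, E, F} is in BCNF.

{A, B, D, E, F}; {B, C}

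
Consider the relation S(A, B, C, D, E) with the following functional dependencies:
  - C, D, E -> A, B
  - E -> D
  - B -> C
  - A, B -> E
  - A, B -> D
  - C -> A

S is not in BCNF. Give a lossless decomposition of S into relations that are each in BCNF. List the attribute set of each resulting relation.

{A, C}; {B, C, E}; {D, E}

Candidate keys of the original relation: {B}, {C, E}.
{A, B, C, D, E}: {E} determines {D, E} here but is not a superkey — split on E -> D, giving {D, E} and {A, B, C, E}.
{D, E} is in BCNF.
{A, B, C, E}: {C} determines {A, C} here but is not a superkey — split on C -> A, giving {A, C} and {B, C, E}.
{A, C} is in BCNF.
{B, C, E} is in BCNF.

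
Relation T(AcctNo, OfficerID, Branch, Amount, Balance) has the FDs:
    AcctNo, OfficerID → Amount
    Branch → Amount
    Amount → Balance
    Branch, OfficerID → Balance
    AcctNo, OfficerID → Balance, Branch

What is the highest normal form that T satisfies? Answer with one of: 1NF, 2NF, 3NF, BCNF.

Candidate key: {AcctNo, OfficerID}. Prime attributes: {AcctNo, OfficerID}.
Branch → Amount: {Branch}⁺ = {Amount, Balance, Branch}, which is not all of the attributes, so the left side is not a superkey — BCNF is violated.
Branch → Amount determines the non-prime attribute {Amount} from a non-superkey — 3NF is violated.
No proper subset of a key has a non-prime attribute in its closure, so there is no partial dependency; 2NF holds.

2NF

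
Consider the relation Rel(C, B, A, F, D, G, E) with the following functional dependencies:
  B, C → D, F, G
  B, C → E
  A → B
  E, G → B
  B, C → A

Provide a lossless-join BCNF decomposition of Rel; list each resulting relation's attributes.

Candidate keys of the original relation: {A, C}, {B, C}, {C, E, G}.
Within {A, B, C, D, E, F, G}: {A}⁺ ∩ {A, B, C, D, E, F, G} = {A, B}, not the whole set, so A → B violates BCNF; decompose into {A, B} and {A, C, D, E, F, G}.
{A, B}: every determinant is a superkey — BCNF.
{A, C, D, E, F, G}: every determinant is a superkey — BCNF.

{A, B}; {A, C, D, E, F, G}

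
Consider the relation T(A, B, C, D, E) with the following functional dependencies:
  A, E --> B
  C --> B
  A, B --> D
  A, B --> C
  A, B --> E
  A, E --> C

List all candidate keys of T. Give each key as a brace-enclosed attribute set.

Attributes never on any right-hand side: {A} — every candidate key must contain it.
{A, B}⁺ = {A, B, C, D, E} — all of the relation — so {A, B} is a candidate key.
{A, C}⁺ = {A, B, C, D, E} — all of the relation — so {A, C} is a candidate key.
{A, E}⁺ = {A, B, C, D, E} — all of the relation — so {A, E} is a candidate key.
Any other superkey properly contains one of these, so there are no further candidate keys.

{A, B}, {A, C}, {A, E}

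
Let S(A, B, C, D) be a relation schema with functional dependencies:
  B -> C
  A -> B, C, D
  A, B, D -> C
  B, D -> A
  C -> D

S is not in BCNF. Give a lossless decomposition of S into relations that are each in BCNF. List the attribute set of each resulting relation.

Candidate keys of the original relation: {A}, {B}.
Within {A, B, C, D}: {C}⁺ ∩ {A, B, C, D} = {C, D}, not the whole set, so C -> D violates BCNF; decompose into {C, D} and {A, B, C}.
{C, D} is in BCNF.
{A, B, C} is in BCNF.

{A, B, C}; {C, D}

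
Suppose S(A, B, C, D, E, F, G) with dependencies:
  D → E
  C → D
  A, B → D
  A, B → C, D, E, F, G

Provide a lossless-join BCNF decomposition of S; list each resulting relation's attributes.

Candidate key of the original relation: {A, B}.
Within {A, B, C, D, E, F, G}: {D}⁺ ∩ {A, B, C, D, E, F, G} = {D, E}, not the whole set, so D → E violates BCNF; decompose into {D, E} and {A, B, C, D, F, G}.
{D, E} is in BCNF.
Within {A, B, C, D, F, G}: {C}⁺ ∩ {A, B, C, D, F, G} = {C, D}, not the whole set, so C → D violates BCNF; decompose into {C, D} and {A, B, C, F, G}.
{C, D} is in BCNF.
{A, B, C, F, G} is in BCNF.

{A, B, C, F, G}; {C, D}; {D, E}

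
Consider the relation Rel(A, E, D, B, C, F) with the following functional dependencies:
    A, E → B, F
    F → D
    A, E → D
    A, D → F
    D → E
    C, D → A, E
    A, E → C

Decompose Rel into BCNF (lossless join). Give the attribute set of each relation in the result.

{A, B, C, F}; {D, E}; {D, F}

Candidate keys of the original relation: {A, D}, {A, E}, {A, F}, {C, D}, {C, F}.
{A, B, C, D, E, F}: {F} determines {D, E, F} here but is not a superkey — split on F → D, E, giving {D, E, F} and {A, B, C, F}.
{D, E, F}: {D} determines {D, E} here but is not a superkey — split on D → E, giving {D, E} and {D, F}.
{D, E}: every determinant is a superkey — BCNF.
{D, F}: every determinant is a superkey — BCNF.
{A, B, C, F}: every determinant is a superkey — BCNF.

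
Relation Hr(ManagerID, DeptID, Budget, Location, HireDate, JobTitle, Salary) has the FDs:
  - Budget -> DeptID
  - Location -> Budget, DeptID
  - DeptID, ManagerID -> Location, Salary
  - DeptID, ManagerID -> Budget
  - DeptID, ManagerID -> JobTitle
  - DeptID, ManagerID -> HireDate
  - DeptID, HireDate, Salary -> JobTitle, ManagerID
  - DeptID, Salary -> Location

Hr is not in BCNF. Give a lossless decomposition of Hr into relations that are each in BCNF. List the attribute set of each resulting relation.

Candidate keys of the original relation: {Budget, HireDate, Salary}, {Budget, ManagerID}, {DeptID, HireDate, Salary}, {DeptID, ManagerID}, {HireDate, Location, Salary}, {Location, ManagerID}.
{Budget, DeptID, HireDate, JobTitle, Location, ManagerID, Salary}: {Budget} determines {Budget, DeptID} here but is not a superkey — split on Budget -> DeptID, giving {Budget, DeptID} and {Budget, HireDate, JobTitle, Location, ManagerID, Salary}.
{Budget, DeptID}: every determinant is a superkey — BCNF.
{Budget, HireDate, JobTitle, Location, ManagerID, Salary}: {Location} determines {Budget, Location} here but is not a superkey — split on Location -> Budget, giving {Budget, Location} and {HireDate, JobTitle, Location, ManagerID, Salary}.
{Budget, Location}: every determinant is a superkey — BCNF.
{HireDate, JobTitle, Location, ManagerID, Salary}: every determinant is a superkey — BCNF.

{Budget, DeptID}; {Budget, Location}; {HireDate, JobTitle, Location, ManagerID, Salary}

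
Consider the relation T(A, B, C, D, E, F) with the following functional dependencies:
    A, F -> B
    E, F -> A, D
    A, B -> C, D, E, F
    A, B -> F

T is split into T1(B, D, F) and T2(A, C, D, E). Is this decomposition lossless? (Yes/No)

Common attributes: {D}; their closure is {D}.
Neither T1 nor T2 is contained in that closure, so the decomposition is lossy.

No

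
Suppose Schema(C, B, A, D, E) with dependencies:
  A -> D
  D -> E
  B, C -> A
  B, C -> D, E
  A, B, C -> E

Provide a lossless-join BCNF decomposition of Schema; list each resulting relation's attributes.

{A, B, C}; {A, D}; {D, E}

Candidate key of the original relation: {B, C}.
Within {A, B, C, D, E}: {A}⁺ ∩ {A, B, C, D, E} = {A, D, E}, not the whole set, so A -> D, E violates BCNF; decompose into {A, D, E} and {A, B, C}.
Within {A, D, E}: {D}⁺ ∩ {A, D, E} = {D, E}, not the whole set, so D -> E violates BCNF; decompose into {D, E} and {A, D}.
{D, E} has no BCNF violation.
{A, D} has no BCNF violation.
{A, B, C} has no BCNF violation.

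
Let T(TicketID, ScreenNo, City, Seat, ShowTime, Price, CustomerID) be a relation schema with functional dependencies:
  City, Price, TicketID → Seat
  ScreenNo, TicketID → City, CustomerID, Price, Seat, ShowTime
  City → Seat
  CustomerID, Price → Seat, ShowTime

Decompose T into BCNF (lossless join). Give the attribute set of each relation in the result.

Candidate key of the original relation: {ScreenNo, TicketID}.
Within {City, CustomerID, Price, ScreenNo, Seat, ShowTime, TicketID}: {City, Price, TicketID}⁺ ∩ {City, CustomerID, Price, ScreenNo, Seat, ShowTime, TicketID} = {City, Price, Seat, TicketID}, not the whole set, so City, Price, TicketID → Seat violates BCNF; decompose into {City, Price, Seat, TicketID} and {City, CustomerID, Price, ScreenNo, ShowTime, TicketID}.
Within {City, Price, Seat, TicketID}: {City}⁺ ∩ {City, Price, Seat, TicketID} = {City, Seat}, not the whole set, so City → Seat violates BCNF; decompose into {City, Seat} and {City, Price, TicketID}.
{City, Seat} has no BCNF violation.
{City, Price, TicketID} has no BCNF violation.
Within {City, CustomerID, Price, ScreenNo, ShowTime, TicketID}: {CustomerID, Price}⁺ ∩ {City, CustomerID, Price, ScreenNo, ShowTime, TicketID} = {CustomerID, Price, ShowTime}, not the whole set, so CustomerID, Price → ShowTime violates BCNF; decompose into {CustomerID, Price, ShowTime} and {City, CustomerID, Price, ScreenNo, TicketID}.
{CustomerID, Price, ShowTime} has no BCNF violation.
{City, CustomerID, Price, ScreenNo, TicketID} has no BCNF violation.

{City, CustomerID, Price, ScreenNo, TicketID}; {City, Seat}; {CustomerID, Price, ShowTime}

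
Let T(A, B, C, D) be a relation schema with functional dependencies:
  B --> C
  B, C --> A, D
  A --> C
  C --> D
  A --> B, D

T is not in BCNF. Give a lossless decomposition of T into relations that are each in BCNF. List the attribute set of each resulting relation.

Candidate keys of the original relation: {A}, {B}.
{A, B, C, D}: {C} determines {C, D} here but is not a superkey — split on C --> D, giving {C, D} and {A, B, C}.
{C, D} has no BCNF violation.
{A, B, C} has no BCNF violation.

{A, B, C}; {C, D}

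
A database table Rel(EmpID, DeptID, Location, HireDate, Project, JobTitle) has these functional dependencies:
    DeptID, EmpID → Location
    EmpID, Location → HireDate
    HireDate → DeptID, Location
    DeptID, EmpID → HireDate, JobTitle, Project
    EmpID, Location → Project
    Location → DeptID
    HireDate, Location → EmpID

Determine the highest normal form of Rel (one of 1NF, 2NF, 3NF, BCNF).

Candidate keys: {DeptID, EmpID}, {EmpID, Location}, {HireDate}. Prime attributes: {DeptID, EmpID, HireDate, Location}.
Location → DeptID: {Location}⁺ = {DeptID, Location}, which is not all of the attributes, so the left side is not a superkey — BCNF is violated.
Its right-hand attributes {DeptID} are all prime, as are those of every other non-superkey FD — the relation is in 3NF.

3NF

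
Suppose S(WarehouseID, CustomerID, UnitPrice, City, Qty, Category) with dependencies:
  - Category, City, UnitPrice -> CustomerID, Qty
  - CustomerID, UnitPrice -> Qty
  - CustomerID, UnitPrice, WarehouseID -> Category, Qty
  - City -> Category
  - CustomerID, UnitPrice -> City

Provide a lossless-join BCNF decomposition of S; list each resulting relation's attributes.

Candidate keys of the original relation: {City, UnitPrice, WarehouseID}, {CustomerID, UnitPrice, WarehouseID}.
{Category, City, CustomerID, Qty, UnitPrice, WarehouseID}: {Category, City, UnitPrice} determines {Category, City, CustomerID, Qty, UnitPrice} here but is not a superkey — split on Category, City, UnitPrice -> CustomerID, Qty, giving {Category, City, CustomerID, Qty, UnitPrice} and {Category, City, UnitPrice, WarehouseID}.
{Category, City, CustomerID, Qty, UnitPrice}: {City} determines {Category, City} here but is not a superkey — split on City -> Category, giving {Category, City} and {City, CustomerID, Qty, UnitPrice}.
{Category, City}: every determinant is a superkey — BCNF.
{City, CustomerID, Qty, UnitPrice}: every determinant is a superkey — BCNF.
{Category, City, UnitPrice, WarehouseID}: {City} determines {Category, City} here but is not a superkey — split on City -> Category, giving {Category, City} and {City, UnitPrice, WarehouseID}.
{Category, City}: every determinant is a superkey — BCNF.
{City, UnitPrice, WarehouseID}: every determinant is a superkey — BCNF.

{Category, City}; {City, CustomerID, Qty, UnitPrice}; {City, UnitPrice, WarehouseID}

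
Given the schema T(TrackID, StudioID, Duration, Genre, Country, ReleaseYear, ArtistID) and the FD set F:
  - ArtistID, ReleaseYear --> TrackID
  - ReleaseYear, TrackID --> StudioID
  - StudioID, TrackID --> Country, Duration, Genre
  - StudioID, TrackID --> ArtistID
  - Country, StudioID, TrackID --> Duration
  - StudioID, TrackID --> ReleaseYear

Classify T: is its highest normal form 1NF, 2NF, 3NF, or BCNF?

Candidate keys: {ArtistID, ReleaseYear}, {ReleaseYear, TrackID}, {StudioID, TrackID}. Prime attributes: {ArtistID, ReleaseYear, StudioID, TrackID}.
Each dependency's left side is a superkey — BCNF holds.

BCNF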